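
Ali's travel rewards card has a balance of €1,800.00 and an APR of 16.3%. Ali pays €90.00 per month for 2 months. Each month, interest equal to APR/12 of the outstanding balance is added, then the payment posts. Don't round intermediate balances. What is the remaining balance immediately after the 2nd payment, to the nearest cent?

Monthly rate r = 16.3%/12 = 1.35833% = 0.0135833.
Each month: B ← B·(1+r) − €90.00.
Month 1: interest €24.45; balance after payment €1,734.45.
Month 2: interest €23.56; balance after payment €1,668.01.

€1,668.01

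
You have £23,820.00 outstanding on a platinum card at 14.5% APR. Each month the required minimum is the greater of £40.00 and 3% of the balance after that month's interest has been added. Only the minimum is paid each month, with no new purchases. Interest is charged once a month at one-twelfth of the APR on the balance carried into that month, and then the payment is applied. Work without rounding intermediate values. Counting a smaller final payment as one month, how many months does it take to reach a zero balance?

Monthly rate r = 14.5%/12 = 1.20833% = 0.0120833.
While 3% of the post-interest balance exceeds £40.00, each month B ← (B·(1+r))·(1 − 0.03), i.e. B shrinks by the factor (1+r)·0.97 = 0.98172.
This holds for months 1–157. Entering month 158 the balance is £1,315.40; 3% of the post-interest balance is now below £40.00, so the flat £40.00 minimum applies from here.
From month 158 a fixed £40.00 at rate r clears £1,315.40 in 43 more payments. Total: 157 + 43 = 200 months.

200 months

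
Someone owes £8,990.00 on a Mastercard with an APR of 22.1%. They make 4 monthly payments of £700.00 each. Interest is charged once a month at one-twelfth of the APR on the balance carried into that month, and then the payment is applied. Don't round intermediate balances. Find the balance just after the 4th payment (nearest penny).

£6,792.48

Monthly rate r = 22.1%/12 = 1.84167% = 0.0184167.
Each month: B ← B·(1+r) − £700.00.
Month 1: interest £165.57; balance after payment £8,455.57.
Month 2: interest £155.72; balance after payment £7,911.29.
Month 3: interest £145.70; balance after payment £7,356.99.
Month 4: interest £135.49; balance after payment £6,792.48.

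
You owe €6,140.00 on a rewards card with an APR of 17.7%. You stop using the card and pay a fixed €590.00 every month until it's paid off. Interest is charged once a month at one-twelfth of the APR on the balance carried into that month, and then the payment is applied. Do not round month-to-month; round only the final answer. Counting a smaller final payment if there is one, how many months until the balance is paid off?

12 months

Monthly rate r = 17.7%/12 = 1.475% = 0.01475.
Recurrence: B ← B·(1+r) − €590.00.
Month 1: interest €90.56; balance after payment €5,640.56.
Month 2: interest €83.20; balance after payment €5,133.76.
Closed form: n = −ln(1 − rB₀/P)/ln(1+r) = −ln(0.8465)/ln(1.01475) ≈ 11.381, so the balance reaches zero during payment 12.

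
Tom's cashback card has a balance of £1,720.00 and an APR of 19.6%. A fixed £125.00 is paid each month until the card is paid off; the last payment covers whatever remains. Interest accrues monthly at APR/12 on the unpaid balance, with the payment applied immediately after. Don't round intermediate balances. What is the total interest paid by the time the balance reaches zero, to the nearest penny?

Monthly rate r = 19.6%/12 = 1.63333% = 0.0163333.
Payoff takes n = ⌈−ln(1 − rB₀/P)/ln(1+r)⌉ = ⌈15.713⌉ = 16 payments; the last is £89.28.
Total paid = 15·£125.00 + £89.28 = £1,964.28.
Total interest = total paid − principal = £1,964.28 − £1,720.00 = £244.28.

£244.28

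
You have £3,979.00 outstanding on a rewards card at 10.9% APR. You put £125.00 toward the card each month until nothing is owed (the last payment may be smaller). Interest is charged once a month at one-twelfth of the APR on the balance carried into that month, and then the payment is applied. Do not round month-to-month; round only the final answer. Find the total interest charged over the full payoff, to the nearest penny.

£738.93

Monthly rate r = 10.9%/12 = 0.908333% = 0.00908333.
Payoff takes n = ⌈−ln(1 − rB₀/P)/ln(1+r)⌉ = ⌈37.743⌉ = 38 payments; the last is £92.93.
Total paid = 37·£125.00 + £92.93 = £4,717.93.
Total interest = total paid − principal = £4,717.93 − £3,979.00 = £738.93.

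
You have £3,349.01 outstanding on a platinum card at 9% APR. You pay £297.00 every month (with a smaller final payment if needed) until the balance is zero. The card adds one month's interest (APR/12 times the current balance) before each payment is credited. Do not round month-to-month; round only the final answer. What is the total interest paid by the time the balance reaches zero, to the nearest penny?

Monthly rate r = 9%/12 = 0.75% = 0.0075.
Payoff takes n = ⌈−ln(1 − rB₀/P)/ln(1+r)⌉ = ⌈11.826⌉ = 12 payments; the last is £245.42.
Total paid = 11·£297.00 + £245.42 = £3,512.42.
Total interest = total paid − principal = £3,512.42 − £3,349.01 = £163.41.

£163.41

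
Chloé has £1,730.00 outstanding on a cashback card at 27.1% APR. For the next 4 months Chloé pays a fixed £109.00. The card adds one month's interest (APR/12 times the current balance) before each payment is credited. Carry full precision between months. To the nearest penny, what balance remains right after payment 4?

£1,440.66

Monthly rate r = 27.1%/12 = 2.25833% = 0.0225833.
Each month: B ← B·(1+r) − £109.00.
Month 1: interest £39.07; balance after payment £1,660.07.
Month 2: interest £37.49; balance after payment £1,588.56.
Month 3: interest £35.87; balance after payment £1,515.43.
Month 4: interest £34.22; balance after payment £1,440.66.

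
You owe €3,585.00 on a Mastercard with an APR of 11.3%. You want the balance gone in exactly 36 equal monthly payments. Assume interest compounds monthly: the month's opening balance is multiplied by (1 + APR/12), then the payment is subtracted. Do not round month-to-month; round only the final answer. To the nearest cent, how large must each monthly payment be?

€117.88

Monthly rate r = 11.3%/12 = 0.941667% = 0.00941667.
Level-payment amortization: P = B₀·r / (1 − (1+r)^(−n)) = 3585.00·0.00941667 / (1 − 1.00942^(−36)).
Denominator 1 − (1+r)^(−36) = 0.286386532.
P = 33.7587 / 0.286386532 ≈ 117.88.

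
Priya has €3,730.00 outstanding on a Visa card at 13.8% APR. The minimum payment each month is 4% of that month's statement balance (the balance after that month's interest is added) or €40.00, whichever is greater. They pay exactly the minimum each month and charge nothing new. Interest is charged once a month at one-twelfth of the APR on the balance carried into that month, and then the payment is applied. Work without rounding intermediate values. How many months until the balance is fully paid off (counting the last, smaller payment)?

75 months

Monthly rate r = 13.8%/12 = 1.15% = 0.0115.
While 4% of the post-interest balance exceeds €40.00, each month B ← (B·(1+r))·(1 − 0.04), i.e. B shrinks by the factor (1+r)·0.96 = 0.97104.
This holds for months 1–46. Entering month 47 the balance is €965.20; 4% of the post-interest balance is now below €40.00, so the flat €40.00 minimum applies from here.
From month 47 a fixed €40.00 at rate r clears €965.20 in 29 more payments. Total: 46 + 29 = 75 months.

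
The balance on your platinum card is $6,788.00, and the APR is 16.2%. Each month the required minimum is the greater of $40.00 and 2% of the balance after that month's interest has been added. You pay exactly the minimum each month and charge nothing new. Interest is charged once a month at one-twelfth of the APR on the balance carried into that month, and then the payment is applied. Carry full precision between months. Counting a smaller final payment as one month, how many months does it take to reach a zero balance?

264 months

Monthly rate r = 16.2%/12 = 1.35% = 0.0135.
While 2% of the post-interest balance exceeds $40.00, each month B ← (B·(1+r))·(1 − 0.02), i.e. B shrinks by the factor (1+r)·0.98 = 0.99323.
This holds for months 1–182. Entering month 183 the balance is $1,971.56; 2% of the post-interest balance is now below $40.00, so the flat $40.00 minimum applies from here.
From month 183 a fixed $40.00 at rate r clears $1,971.56 in 82 more payments. Total: 182 + 82 = 264 months.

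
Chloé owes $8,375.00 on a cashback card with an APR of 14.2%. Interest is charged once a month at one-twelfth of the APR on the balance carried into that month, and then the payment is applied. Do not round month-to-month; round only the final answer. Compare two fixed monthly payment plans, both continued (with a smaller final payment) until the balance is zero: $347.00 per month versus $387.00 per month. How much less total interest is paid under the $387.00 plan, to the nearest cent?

Monthly rate r = 14.2%/12 = 1.18333% = 0.0118333.
At $347.00/mo: n = ⌈−ln(1 − rB₀/P)/ln(1+r)⌉ = 29 payments (last $204.85); total interest = total paid − $8,375.00 = $1,545.85.
At $387.00/mo: 26 payments (last $57.18); total interest $1,357.18.
Interest saved = $1,545.85 − $1,357.18 = $188.67.

$188.67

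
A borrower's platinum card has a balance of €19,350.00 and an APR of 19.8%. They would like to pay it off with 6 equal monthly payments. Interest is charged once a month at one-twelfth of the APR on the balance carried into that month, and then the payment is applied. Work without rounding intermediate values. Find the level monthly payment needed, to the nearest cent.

Monthly rate r = 19.8%/12 = 1.65% = 0.0165.
Level-payment amortization: P = B₀·r / (1 − (1+r)^(−n)) = 19350.00·0.0165 / (1 − 1.0165^(−6)).
Denominator 1 − (1+r)^(−6) = 0.093525269.
P = 319.275 / 0.093525269 ≈ 3413.78.

€3,413.78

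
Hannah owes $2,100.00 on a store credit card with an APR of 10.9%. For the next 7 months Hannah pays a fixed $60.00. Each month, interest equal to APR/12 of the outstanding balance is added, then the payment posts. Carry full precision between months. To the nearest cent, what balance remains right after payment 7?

Monthly rate r = 10.9%/12 = 0.908333% = 0.00908333.
Each month: B ← B·(1+r) − $60.00.
Month 1: interest $19.08; balance after payment $2,059.07.
Month 2: interest $18.70; balance after payment $2,017.78.
Month 3: interest $18.33; balance after payment $1,976.11.
Month 4: interest $17.95; balance after payment $1,934.06.
Month 5: interest $17.57; balance after payment $1,891.62.
Month 6: interest $17.18; balance after payment $1,848.81.
Month 7: interest $16.79; balance after payment $1,805.60.

$1,805.60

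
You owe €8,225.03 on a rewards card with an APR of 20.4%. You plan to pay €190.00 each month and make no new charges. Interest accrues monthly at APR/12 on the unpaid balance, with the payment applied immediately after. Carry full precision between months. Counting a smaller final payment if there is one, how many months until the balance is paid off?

79 payments

Monthly rate r = 20.4%/12 = 1.7% = 0.017.
Recurrence: B ← B·(1+r) − €190.00.
Month 1: interest €139.83; balance after payment €8,174.86.
Month 2: interest €138.97; balance after payment €8,123.83.
Closed form: n = −ln(1 − rB₀/P)/ln(1+r) = −ln(0.26408)/ln(1.017) ≈ 78.988, so the balance reaches zero during payment 79.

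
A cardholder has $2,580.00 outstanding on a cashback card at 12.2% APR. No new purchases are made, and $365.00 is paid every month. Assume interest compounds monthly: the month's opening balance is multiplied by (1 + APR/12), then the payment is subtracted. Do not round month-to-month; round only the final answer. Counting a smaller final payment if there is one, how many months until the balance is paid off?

8 payments

Monthly rate r = 12.2%/12 = 1.01667% = 0.0101667.
Recurrence: B ← B·(1+r) − $365.00.
Month 1: interest $26.23; balance after payment $2,241.23.
Month 2: interest $22.79; balance after payment $1,899.02.
Closed form: n = −ln(1 − rB₀/P)/ln(1+r) = −ln(0.92814)/ln(1.01017) ≈ 7.373, so the balance reaches zero during payment 8.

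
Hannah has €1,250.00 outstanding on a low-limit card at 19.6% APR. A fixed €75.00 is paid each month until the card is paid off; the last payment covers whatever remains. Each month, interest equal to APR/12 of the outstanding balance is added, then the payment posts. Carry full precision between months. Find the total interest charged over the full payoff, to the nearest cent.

€221.13

Monthly rate r = 19.6%/12 = 1.63333% = 0.0163333.
Payoff takes n = ⌈−ln(1 − rB₀/P)/ln(1+r)⌉ = ⌈19.613⌉ = 20 payments; the last is €46.13.
Total paid = 19·€75.00 + €46.13 = €1,471.13.
Total interest = total paid − principal = €1,471.13 − €1,250.00 = €221.13.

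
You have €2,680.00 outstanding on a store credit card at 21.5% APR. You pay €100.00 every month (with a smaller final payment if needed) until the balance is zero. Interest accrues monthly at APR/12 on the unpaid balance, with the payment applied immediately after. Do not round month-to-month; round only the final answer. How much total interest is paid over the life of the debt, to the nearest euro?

€1,004

Monthly rate r = 21.5%/12 = 1.79167% = 0.0179167.
Payoff takes n = ⌈−ln(1 − rB₀/P)/ln(1+r)⌉ = ⌈36.842⌉ = 37 payments; the last is €84.34.
Total paid = 36·€100.00 + €84.34 = €3,684.34.
Total interest = total paid − principal = €3,684.34 − €2,680.00 = €1,004.34.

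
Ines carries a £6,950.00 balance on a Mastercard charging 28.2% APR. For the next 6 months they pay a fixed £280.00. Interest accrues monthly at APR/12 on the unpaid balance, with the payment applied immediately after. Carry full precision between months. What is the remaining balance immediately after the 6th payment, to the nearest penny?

£6,207.51

Monthly rate r = 28.2%/12 = 2.35% = 0.0235.
Each month: B ← B·(1+r) − £280.00.
Month 1: interest £163.32; balance after payment £6,833.32.
Month 2: interest £160.58; balance after payment £6,713.91.
Month 3: interest £157.78; balance after payment £6,591.68.
Month 4: interest £154.90; balance after payment £6,466.59.
Month 5: interest £151.96; balance after payment £6,338.55.
Month 6: interest £148.96; balance after payment £6,207.51.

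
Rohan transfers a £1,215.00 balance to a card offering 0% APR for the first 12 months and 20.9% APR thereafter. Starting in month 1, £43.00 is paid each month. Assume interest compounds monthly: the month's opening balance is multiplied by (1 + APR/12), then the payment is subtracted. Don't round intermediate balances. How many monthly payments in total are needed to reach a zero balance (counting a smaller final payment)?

Promo months 1–12 at r₀ = 0%/12 = 0; months 13+ at r₁ = 20.9%/12 = 0.0174167.
After month 12 (no interest yet): B = £1,215.00 − 12·£43.00 = £699.00.
Then at r₁ with £43.00/mo: n₂ = −ln(1 − r₁·B/P)/ln(1+r₁) ≈ 19.28 → 20 more payments.

32 months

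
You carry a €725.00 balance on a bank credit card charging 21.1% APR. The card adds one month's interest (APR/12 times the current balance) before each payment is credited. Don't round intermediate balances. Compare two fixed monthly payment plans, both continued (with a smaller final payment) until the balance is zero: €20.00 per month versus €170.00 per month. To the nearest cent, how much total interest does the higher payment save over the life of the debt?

Monthly rate r = 21.1%/12 = 1.75833% = 0.0175833.
At €20.00/mo: n = ⌈−ln(1 − rB₀/P)/ln(1+r)⌉ = 59 payments (last €4.01); total interest = total paid − €725.00 = €439.01.
At €170.00/mo: 5 payments (last €80.60); total interest €35.60.
Interest saved = €439.01 − €35.60 = €403.41.

€403.41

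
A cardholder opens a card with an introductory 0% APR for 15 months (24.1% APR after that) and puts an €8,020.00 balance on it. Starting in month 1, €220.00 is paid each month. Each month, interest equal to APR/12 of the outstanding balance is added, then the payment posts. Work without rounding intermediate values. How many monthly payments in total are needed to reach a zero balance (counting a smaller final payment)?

Promo months 1–15 at r₀ = 0%/12 = 0; months 16+ at r₁ = 24.1%/12 = 0.0200833.
After month 15 (no interest yet): B = €8,020.00 − 15·€220.00 = €4,720.00.
Then at r₁ with €220.00/mo: n₂ = −ln(1 − r₁·B/P)/ln(1+r₁) ≈ 28.35 → 29 more payments.

44 months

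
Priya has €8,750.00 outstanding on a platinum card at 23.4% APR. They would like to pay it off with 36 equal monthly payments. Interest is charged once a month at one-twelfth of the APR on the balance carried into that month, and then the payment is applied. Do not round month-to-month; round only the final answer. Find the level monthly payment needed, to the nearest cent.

€340.54

Monthly rate r = 23.4%/12 = 1.95% = 0.0195.
Level-payment amortization: P = B₀·r / (1 − (1+r)^(−n)) = 8750.00·0.0195 / (1 − 1.0195^(−36)).
Denominator 1 − (1+r)^(−36) = 0.501046911.
P = 170.625 / 0.501046911 ≈ 340.54.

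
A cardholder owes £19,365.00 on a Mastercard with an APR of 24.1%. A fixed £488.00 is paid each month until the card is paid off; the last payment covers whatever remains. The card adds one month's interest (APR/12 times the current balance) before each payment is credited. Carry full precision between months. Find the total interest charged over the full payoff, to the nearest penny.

£19,763.55

Monthly rate r = 24.1%/12 = 2.00833% = 0.0200833.
Payoff takes n = ⌈−ln(1 − rB₀/P)/ln(1+r)⌉ = ⌈80.180⌉ = 81 payments; the last is £88.55.
Total paid = 80·£488.00 + £88.55 = £39,128.55.
Total interest = total paid − principal = £39,128.55 − £19,365.00 = £19,763.55.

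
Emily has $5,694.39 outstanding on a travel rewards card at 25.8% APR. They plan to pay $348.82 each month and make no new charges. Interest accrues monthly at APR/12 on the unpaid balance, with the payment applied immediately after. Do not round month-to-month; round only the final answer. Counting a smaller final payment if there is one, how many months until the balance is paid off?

Monthly rate r = 25.8%/12 = 2.15% = 0.0215.
Recurrence: B ← B·(1+r) − $348.82.
Month 1: interest $122.43; balance after payment $5,468.00.
Month 2: interest $117.56; balance after payment $5,236.74.
Closed form: n = −ln(1 − rB₀/P)/ln(1+r) = −ln(0.64902)/ln(1.0215) ≈ 20.322, so the balance reaches zero during payment 21.

21 months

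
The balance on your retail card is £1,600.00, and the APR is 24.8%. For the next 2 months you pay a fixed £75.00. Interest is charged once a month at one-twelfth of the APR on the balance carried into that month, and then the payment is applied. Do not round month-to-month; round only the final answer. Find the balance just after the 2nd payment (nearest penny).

Monthly rate r = 24.8%/12 = 2.06667% = 0.0206667.
Each month: B ← B·(1+r) − £75.00.
Month 1: interest £33.07; balance after payment £1,558.07.
Month 2: interest £32.20; balance after payment £1,515.27.

£1,515.27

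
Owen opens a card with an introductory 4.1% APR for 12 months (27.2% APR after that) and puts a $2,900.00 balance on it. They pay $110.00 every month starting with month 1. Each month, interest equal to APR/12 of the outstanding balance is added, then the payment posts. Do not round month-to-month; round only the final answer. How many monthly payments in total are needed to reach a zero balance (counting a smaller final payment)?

31 payments

Promo months 1–12 at r₀ = 4.1%/12 = 0.00341667; months 13+ at r₁ = 27.2%/12 = 0.0226667.
After month 12: iterate B ← B·(1+r₀) − $110.00 for 12 months → $1,676.07.
Then at r₁ with $110.00/mo: n₂ = −ln(1 − r₁·B/P)/ln(1+r₁) ≈ 18.90 → 19 more payments.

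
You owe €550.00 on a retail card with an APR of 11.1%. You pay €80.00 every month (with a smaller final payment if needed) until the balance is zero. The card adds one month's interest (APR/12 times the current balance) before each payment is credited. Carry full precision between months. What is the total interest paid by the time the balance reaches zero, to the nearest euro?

Monthly rate r = 11.1%/12 = 0.925% = 0.00925.
Payoff takes n = ⌈−ln(1 − rB₀/P)/ln(1+r)⌉ = ⌈7.136⌉ = 8 payments; the last is €10.93.
Total paid = 7·€80.00 + €10.93 = €570.93.
Total interest = total paid − principal = €570.93 − €550.00 = €20.93.

€21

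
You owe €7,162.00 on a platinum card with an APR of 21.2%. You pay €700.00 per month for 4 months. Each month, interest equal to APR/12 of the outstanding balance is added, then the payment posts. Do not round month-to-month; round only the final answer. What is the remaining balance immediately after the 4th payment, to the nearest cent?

Monthly rate r = 21.2%/12 = 1.76667% = 0.0176667.
Each month: B ← B·(1+r) − €700.00.
Month 1: interest €126.53; balance after payment €6,588.53.
Month 2: interest €116.40; balance after payment €6,004.93.
Month 3: interest €106.09; balance after payment €5,411.01.
Month 4: interest €95.59; balance after payment €4,806.61.

€4,806.61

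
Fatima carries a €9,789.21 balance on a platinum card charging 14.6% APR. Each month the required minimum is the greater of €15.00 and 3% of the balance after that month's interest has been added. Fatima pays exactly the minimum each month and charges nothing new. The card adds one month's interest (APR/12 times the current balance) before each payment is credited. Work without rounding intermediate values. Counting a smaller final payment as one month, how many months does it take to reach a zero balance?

205 months

Monthly rate r = 14.6%/12 = 1.21667% = 0.0121667.
While 3% of the post-interest balance exceeds €15.00, each month B ← (B·(1+r))·(1 − 0.03), i.e. B shrinks by the factor (1+r)·0.97 = 0.9818.
This holds for months 1–163. Entering month 164 the balance is €490.48; 3% of the post-interest balance is now below €15.00, so the flat €15.00 minimum applies from here.
From month 164 a fixed €15.00 at rate r clears €490.48 in 42 more payments. Total: 163 + 42 = 205 months.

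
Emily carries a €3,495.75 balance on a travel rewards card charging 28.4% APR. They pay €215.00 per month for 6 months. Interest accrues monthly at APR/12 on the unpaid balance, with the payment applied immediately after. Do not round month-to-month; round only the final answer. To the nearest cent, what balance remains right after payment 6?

Monthly rate r = 28.4%/12 = 2.36667% = 0.0236667.
Each month: B ← B·(1+r) − €215.00.
Month 1: interest €82.73; balance after payment €3,363.48.
Month 2: interest €79.60; balance after payment €3,228.09.
Month 3: interest €76.40; balance after payment €3,089.48.
Month 4: interest €73.12; balance after payment €2,947.60.
Month 5: interest €69.76; balance after payment €2,802.36.
Month 6: interest €66.32; balance after payment €2,653.68.

€2,653.68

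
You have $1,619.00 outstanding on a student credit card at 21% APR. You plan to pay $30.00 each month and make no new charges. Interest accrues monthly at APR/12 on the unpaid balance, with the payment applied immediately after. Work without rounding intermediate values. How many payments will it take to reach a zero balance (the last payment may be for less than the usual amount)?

167 payments

Monthly rate r = 21%/12 = 1.75% = 0.0175.
Recurrence: B ← B·(1+r) − $30.00.
Month 1: interest $28.33; balance after payment $1,617.33.
Month 2: interest $28.30; balance after payment $1,615.64.
Closed form: n = −ln(1 − rB₀/P)/ln(1+r) = −ln(0.055583)/ln(1.0175) ≈ 166.576, so the balance reaches zero during payment 167.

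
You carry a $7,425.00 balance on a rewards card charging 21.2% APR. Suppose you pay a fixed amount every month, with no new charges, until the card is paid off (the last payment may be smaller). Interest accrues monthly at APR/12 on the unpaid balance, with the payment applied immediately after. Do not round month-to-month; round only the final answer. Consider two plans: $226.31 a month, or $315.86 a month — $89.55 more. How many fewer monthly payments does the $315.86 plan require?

Monthly rate r = 21.2%/12 = 1.76667% = 0.0176667.
At $226.31/mo: n = ⌈−ln(1 − rB₀/P)/ln(1+r)⌉ = 50 payments (last $110.34); total interest = total paid − $7,425.00 = $3,774.53.
At $315.86/mo: 31 payments (last $203.99); total interest $2,254.79.
Payments saved = 50 − 31 = 19.

19 fewer payments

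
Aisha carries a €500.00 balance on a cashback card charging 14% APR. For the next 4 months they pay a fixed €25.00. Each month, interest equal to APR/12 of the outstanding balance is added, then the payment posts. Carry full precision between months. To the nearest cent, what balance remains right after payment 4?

€421.98

Monthly rate r = 14%/12 = 1.16667% = 0.0116667.
Each month: B ← B·(1+r) − €25.00.
Month 1: interest €5.83; balance after payment €480.83.
Month 2: interest €5.61; balance after payment €461.44.
Month 3: interest €5.38; balance after payment €441.83.
Month 4: interest €5.15; balance after payment €421.98.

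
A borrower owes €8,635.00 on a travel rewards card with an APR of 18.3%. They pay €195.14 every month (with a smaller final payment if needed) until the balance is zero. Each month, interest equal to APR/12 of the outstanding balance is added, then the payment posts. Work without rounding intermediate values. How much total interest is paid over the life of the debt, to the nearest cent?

Monthly rate r = 18.3%/12 = 1.525% = 0.01525.
Payoff takes n = ⌈−ln(1 − rB₀/P)/ln(1+r)⌉ = ⌈74.224⌉ = 75 payments; the last is €43.90.
Total paid = 74·€195.14 + €43.90 = €14,484.26.
Total interest = total paid − principal = €14,484.26 − €8,635.00 = €5,849.26.

€5,849.26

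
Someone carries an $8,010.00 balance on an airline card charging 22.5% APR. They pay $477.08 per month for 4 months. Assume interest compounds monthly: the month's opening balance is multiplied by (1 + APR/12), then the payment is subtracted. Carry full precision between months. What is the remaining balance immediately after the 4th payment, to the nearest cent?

Monthly rate r = 22.5%/12 = 1.875% = 0.01875.
Each month: B ← B·(1+r) − $477.08.
Month 1: interest $150.19; balance after payment $7,683.11.
Month 2: interest $144.06; balance after payment $7,350.09.
Month 3: interest $137.81; balance after payment $7,010.82.
Month 4: interest $131.45; balance after payment $6,665.19.

$6,665.19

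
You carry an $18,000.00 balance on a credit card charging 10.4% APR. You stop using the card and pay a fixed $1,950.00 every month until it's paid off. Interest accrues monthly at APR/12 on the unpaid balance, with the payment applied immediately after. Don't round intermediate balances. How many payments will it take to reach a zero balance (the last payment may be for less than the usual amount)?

10 payments

Monthly rate r = 10.4%/12 = 0.866667% = 0.00866667.
Recurrence: B ← B·(1+r) − $1,950.00.
Month 1: interest $156.00; balance after payment $16,206.00.
Month 2: interest $140.45; balance after payment $14,396.45.
Closed form: n = −ln(1 − rB₀/P)/ln(1+r) = −ln(0.92)/ln(1.00867) ≈ 9.663, so the balance reaches zero during payment 10.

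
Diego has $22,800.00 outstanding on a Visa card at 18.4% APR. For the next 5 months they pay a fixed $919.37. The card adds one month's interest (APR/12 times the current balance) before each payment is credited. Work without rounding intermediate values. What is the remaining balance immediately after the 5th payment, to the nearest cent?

Monthly rate r = 18.4%/12 = 1.53333% = 0.0153333.
Each month: B ← B·(1+r) − $919.37.
Month 1: interest $349.60; balance after payment $22,230.23.
Month 2: interest $340.86; balance after payment $21,651.72.
Month 3: interest $331.99; balance after payment $21,064.35.
Month 4: interest $322.99; balance after payment $20,467.96.
Month 5: interest $313.84; balance after payment $19,862.44.

$19,862.44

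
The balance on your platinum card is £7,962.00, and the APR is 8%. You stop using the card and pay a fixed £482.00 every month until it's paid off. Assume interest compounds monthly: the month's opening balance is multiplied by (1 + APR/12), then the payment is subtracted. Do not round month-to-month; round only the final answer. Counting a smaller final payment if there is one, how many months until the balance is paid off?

Monthly rate r = 8%/12 = 0.666667% = 0.00666667.
Recurrence: B ← B·(1+r) − £482.00.
Month 1: interest £53.08; balance after payment £7,533.08.
Month 2: interest £50.22; balance after payment £7,101.30.
Closed form: n = −ln(1 − rB₀/P)/ln(1+r) = −ln(0.88988)/ln(1.00667) ≈ 17.559, so the balance reaches zero during payment 18.

18 payments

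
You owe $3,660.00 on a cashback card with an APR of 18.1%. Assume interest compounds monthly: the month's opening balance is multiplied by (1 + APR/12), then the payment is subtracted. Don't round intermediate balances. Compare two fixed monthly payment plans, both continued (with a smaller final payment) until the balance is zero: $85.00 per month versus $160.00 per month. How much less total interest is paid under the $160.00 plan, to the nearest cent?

$1,429.21

Monthly rate r = 18.1%/12 = 1.50833% = 0.0150833.
At $85.00/mo: n = ⌈−ln(1 − rB₀/P)/ln(1+r)⌉ = 71 payments (last $2.06); total interest = total paid − $3,660.00 = $2,292.06.
At $160.00/mo: 29 payments (last $42.85); total interest $862.85.
Interest saved = $2,292.06 − $862.85 = $1,429.21.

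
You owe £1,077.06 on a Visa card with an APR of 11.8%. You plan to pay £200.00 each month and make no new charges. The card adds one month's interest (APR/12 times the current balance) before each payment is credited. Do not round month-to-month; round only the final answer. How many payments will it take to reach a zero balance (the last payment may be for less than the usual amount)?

Monthly rate r = 11.8%/12 = 0.983333% = 0.00983333.
Recurrence: B ← B·(1+r) − £200.00.
Month 1: interest £10.59; balance after payment £887.65.
Month 2: interest £8.73; balance after payment £696.38.
Month 3: interest £6.85; balance after payment £503.23.
Month 4: interest £4.95; balance after payment £308.18.
Month 5: interest £3.03; balance after payment £111.21.
Month 6: interest £1.09; balance after payment £0.00.

6 payments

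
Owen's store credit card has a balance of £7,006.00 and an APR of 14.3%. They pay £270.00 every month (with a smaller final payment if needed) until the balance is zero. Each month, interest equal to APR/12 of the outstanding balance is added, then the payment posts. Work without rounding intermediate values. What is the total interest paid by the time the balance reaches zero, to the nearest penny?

Monthly rate r = 14.3%/12 = 1.19167% = 0.0119167.
Payoff takes n = ⌈−ln(1 − rB₀/P)/ln(1+r)⌉ = ⌈31.227⌉ = 32 payments; the last is £61.69.
Total paid = 31·£270.00 + £61.69 = £8,431.69.
Total interest = total paid − principal = £8,431.69 − £7,006.00 = £1,425.69.

£1,425.69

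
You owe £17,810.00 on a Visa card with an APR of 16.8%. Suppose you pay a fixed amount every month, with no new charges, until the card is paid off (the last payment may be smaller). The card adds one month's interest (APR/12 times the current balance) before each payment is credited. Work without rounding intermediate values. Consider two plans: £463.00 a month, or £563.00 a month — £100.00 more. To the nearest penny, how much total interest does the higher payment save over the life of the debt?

Monthly rate r = 16.8%/12 = 1.4% = 0.014.
At £463.00/mo: n = ⌈−ln(1 − rB₀/P)/ln(1+r)⌉ = 56 payments (last £289.86); total interest = total paid − £17,810.00 = £7,944.86.
At £563.00/mo: 43 payments (last £42.71); total interest £5,878.71.
Interest saved = £7,944.86 − £5,878.71 = £2,066.15.

£2,066.15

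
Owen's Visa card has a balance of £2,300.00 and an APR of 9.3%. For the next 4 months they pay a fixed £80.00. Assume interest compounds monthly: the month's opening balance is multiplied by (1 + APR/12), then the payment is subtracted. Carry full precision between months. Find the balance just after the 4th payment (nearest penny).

Monthly rate r = 9.3%/12 = 0.775% = 0.00775.
Each month: B ← B·(1+r) − £80.00.
Month 1: interest £17.83; balance after payment £2,237.82.
Month 2: interest £17.34; balance after payment £2,175.17.
Month 3: interest £16.86; balance after payment £2,112.03.
Month 4: interest £16.37; balance after payment £2,048.39.

£2,048.39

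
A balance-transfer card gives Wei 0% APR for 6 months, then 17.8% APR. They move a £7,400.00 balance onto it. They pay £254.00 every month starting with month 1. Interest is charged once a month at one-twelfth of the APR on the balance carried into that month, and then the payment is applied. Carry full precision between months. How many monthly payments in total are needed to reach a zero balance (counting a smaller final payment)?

Promo months 1–6 at r₀ = 0%/12 = 0; months 7+ at r₁ = 17.8%/12 = 0.0148333.
After month 6 (no interest yet): B = £7,400.00 − 6·£254.00 = £5,876.00.
Then at r₁ with £254.00/mo: n₂ = −ln(1 − r₁·B/P)/ln(1+r₁) ≈ 28.54 → 29 more payments.

35 payments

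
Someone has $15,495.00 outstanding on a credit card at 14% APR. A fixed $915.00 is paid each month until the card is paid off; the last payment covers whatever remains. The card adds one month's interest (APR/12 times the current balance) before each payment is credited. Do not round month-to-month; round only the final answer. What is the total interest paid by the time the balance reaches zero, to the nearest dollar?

$1,868

Monthly rate r = 14%/12 = 1.16667% = 0.0116667.
Payoff takes n = ⌈−ln(1 − rB₀/P)/ln(1+r)⌉ = ⌈18.976⌉ = 19 payments; the last is $893.43.
Total paid = 18·$915.00 + $893.43 = $17,363.43.
Total interest = total paid − principal = $17,363.43 − $15,495.00 = $1,868.43.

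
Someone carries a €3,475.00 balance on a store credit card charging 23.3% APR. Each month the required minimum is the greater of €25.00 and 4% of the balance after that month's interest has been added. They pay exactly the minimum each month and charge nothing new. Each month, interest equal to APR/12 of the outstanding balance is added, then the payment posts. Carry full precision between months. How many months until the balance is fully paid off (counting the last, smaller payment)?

Monthly rate r = 23.3%/12 = 1.94167% = 0.0194167.
While 4% of the post-interest balance exceeds €25.00, each month B ← (B·(1+r))·(1 − 0.04), i.e. B shrinks by the factor (1+r)·0.96 = 0.97864.
This holds for months 1–81. Entering month 82 the balance is €604.53; 4% of the post-interest balance is now below €25.00, so the flat €25.00 minimum applies from here.
From month 82 a fixed €25.00 at rate r clears €604.53 in 33 more payments. Total: 81 + 33 = 114 months.

114 months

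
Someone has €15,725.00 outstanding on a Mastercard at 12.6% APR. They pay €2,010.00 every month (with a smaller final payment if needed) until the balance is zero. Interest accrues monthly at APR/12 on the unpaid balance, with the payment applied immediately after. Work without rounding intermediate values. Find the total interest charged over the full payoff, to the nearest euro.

€771

Monthly rate r = 12.6%/12 = 1.05% = 0.0105.
Payoff takes n = ⌈−ln(1 − rB₀/P)/ln(1+r)⌉ = ⌈8.206⌉ = 9 payments; the last is €416.29.
Total paid = 8·€2,010.00 + €416.29 = €16,496.29.
Total interest = total paid − principal = €16,496.29 − €15,725.00 = €771.29.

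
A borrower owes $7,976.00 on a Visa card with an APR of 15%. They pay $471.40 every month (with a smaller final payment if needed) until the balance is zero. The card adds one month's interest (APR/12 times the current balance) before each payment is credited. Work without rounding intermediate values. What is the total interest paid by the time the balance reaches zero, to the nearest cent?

$1,041.34

Monthly rate r = 15%/12 = 1.25% = 0.0125.
Payoff takes n = ⌈−ln(1 − rB₀/P)/ln(1+r)⌉ = ⌈19.128⌉ = 20 payments; the last is $60.74.
Total paid = 19·$471.40 + $60.74 = $9,017.34.
Total interest = total paid − principal = $9,017.34 − $7,976.00 = $1,041.34.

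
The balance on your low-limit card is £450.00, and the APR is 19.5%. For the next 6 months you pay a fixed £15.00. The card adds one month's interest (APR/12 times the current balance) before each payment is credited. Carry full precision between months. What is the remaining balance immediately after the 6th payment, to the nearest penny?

£401.96

Monthly rate r = 19.5%/12 = 1.625% = 0.01625.
Each month: B ← B·(1+r) − £15.00.
Month 1: interest £7.31; balance after payment £442.31.
Month 2: interest £7.19; balance after payment £434.50.
Month 3: interest £7.06; balance after payment £426.56.
Month 4: interest £6.93; balance after payment £418.49.
Month 5: interest £6.80; balance after payment £410.29.
Month 6: interest £6.67; balance after payment £401.96.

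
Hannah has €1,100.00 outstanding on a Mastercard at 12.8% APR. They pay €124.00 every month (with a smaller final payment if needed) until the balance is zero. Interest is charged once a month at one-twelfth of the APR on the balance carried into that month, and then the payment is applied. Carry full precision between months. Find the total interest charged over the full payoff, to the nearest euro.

Monthly rate r = 12.8%/12 = 1.06667% = 0.0106667.
Payoff takes n = ⌈−ln(1 − rB₀/P)/ln(1+r)⌉ = ⌈9.369⌉ = 10 payments; the last is €45.88.
Total paid = 9·€124.00 + €45.88 = €1,161.88.
Total interest = total paid − principal = €1,161.88 − €1,100.00 = €61.88.

€62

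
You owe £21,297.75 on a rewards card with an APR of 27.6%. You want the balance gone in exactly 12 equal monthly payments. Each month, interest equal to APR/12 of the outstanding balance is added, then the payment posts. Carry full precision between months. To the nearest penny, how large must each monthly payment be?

£2,051.19

Monthly rate r = 27.6%/12 = 2.3% = 0.023.
Level-payment amortization: P = B₀·r / (1 − (1+r)^(−n)) = 21297.75·0.023 / (1 − 1.023^(−12)).
Denominator 1 − (1+r)^(−12) = 0.23881119.
P = 489.848 / 0.23881119 ≈ 2051.19.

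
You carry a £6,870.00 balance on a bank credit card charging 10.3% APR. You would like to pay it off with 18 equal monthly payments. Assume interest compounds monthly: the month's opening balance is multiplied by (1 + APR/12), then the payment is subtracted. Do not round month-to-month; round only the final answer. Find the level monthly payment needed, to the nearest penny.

£413.54

Monthly rate r = 10.3%/12 = 0.858333% = 0.00858333.
Level-payment amortization: P = B₀·r / (1 − (1+r)^(−n)) = 6870.00·0.00858333 / (1 − 1.00858^(−18)).
Denominator 1 − (1+r)^(−18) = 0.142591411.
P = 58.9675 / 0.142591411 ≈ 413.54.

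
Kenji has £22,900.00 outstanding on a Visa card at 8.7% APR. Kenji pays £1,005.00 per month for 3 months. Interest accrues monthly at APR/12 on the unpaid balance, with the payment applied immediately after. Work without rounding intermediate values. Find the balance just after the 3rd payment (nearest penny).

Monthly rate r = 8.7%/12 = 0.725% = 0.00725.
Each month: B ← B·(1+r) − £1,005.00.
Month 1: interest £166.02; balance after payment £22,061.03.
Month 2: interest £159.94; balance after payment £21,215.97.
Month 3: interest £153.82; balance after payment £20,364.78.

£20,364.78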